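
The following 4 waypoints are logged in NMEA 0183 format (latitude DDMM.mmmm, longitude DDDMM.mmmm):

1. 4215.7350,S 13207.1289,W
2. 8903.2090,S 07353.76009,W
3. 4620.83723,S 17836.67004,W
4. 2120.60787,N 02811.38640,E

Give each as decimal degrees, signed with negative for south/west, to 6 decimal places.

Point 1:
  φ: degrees = first 2 digits = 42, minutes = 15.735; 42 + 15.735/60 = 42.2622500
  S → negative
  Lon: split at 3 digits → 132° and 7.1289′; 132 + 7.1289/60 = 132.1188150
  W → negative
Point 2:
  φ: split at 2 digits → 89° and 3.209′; 89 + 3.209/60 = 89.0534833
  hemisphere S, so the sign is −
  λ: degrees = first 3 digits = 73, minutes = 53.76009; 73 + 53.76009/60 = 73.8960015
  W ⇒ negate
Point 3:
  Lat: split at 2 digits → 46° and 20.83723′; 46 + 20.83723/60 = 46.3472872
  hemisphere S, so the sign is −
  Longitude: split at 3 digits → 178° and 36.67004′; 178 + 36.67004/60 = 178.6111673
  hemisphere W, so the sign is −
Point 4:
  φ: split at 2 digits → 21° and 20.60787′; 21 + 20.60787/60 = 21.3434645
  N ⇒ keep positive
  Longitude: split at 3 digits → 028° and 11.3864′; 28 + 11.3864/60 = 28.1897733
  E → positive

1. -42.262250, -132.118815
2. -89.053483, -73.896002
3. -46.347287, -178.611167
4. 21.343465, 28.189773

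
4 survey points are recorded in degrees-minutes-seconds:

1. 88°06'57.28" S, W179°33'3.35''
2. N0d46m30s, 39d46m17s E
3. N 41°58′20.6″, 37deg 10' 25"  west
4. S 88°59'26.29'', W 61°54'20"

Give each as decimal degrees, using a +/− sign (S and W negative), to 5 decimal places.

1. -88.11591, -179.55093
2. 0.77500, 39.77139
3. 41.97239, -37.17361
4. -88.99064, -61.90556

Point 1:
  Lat: 6′ + 57.28″ = 6.95467′; 88 + 6.95467/60 = 88.115911
  S → negative
  λ: 179 + 33/60 + 3.35/3600 = 179.550931
  hemisphere W, so the sign is −
Point 2:
  Latitude: 0 + 46/60 + 30/3600 = 0.775000
  N ⇒ keep positive
  λ: 39 + 46/60 + 17/3600 = 39.771389
  E ⇒ keep positive
Point 3:
  Latitude: 58′ + 20.6″ = 58.34333′; 41 + 58.34333/60 = 41.972389
  N ⇒ keep positive
  Lon: 10′ + 25″ = 10.41667′; 37 + 10.41667/60 = 37.173611
  W ⇒ negate
Point 4:
  Latitude: 88° + 59/60 + 26.29/3600 = 88 + 0.983333 + 0.007303 = 88.990636
  hemisphere S, so the sign is −
  Longitude: 54′ + 20″ = 54.33333′; 61 + 54.33333/60 = 61.905556
  hemisphere W, so the sign is −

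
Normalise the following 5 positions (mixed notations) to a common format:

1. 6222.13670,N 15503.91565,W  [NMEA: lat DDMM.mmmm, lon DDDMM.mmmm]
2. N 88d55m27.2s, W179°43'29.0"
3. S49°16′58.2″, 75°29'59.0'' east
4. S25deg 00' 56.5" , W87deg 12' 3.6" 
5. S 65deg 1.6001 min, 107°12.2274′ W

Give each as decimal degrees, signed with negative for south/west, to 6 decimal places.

1. 62.368945, -155.065261
2. 88.924222, -179.724722
3. -49.282833, 75.499722
4. -25.015694, -87.201000
5. -65.026668, -107.203790

Point 1:
  Lat: degrees = first 2 digits = 62, minutes = 22.1367; 62 + 22.1367/60 = 62.3689450
  N → positive
  Longitude: degrees = first 3 digits = 155, minutes = 3.91565; 155 + 3.91565/60 = 155.0652608
  W → negative
Point 2:
  Latitude: 88° + 55/60 + 27.2/3600 = 88 + 0.916667 + 0.007556 = 88.9242222
  N ⇒ keep positive
  Lon: 179° + 43/60 + 29/3600 = 179 + 0.716667 + 0.008056 = 179.7247222
  W → negative
Point 3:
  Lat: 49° + 16/60 + 58.2/3600 = 49 + 0.266667 + 0.016167 = 49.2828333
  S → negative
  Longitude: 75° + 29/60 + 59/3600 = 75 + 0.483333 + 0.016389 = 75.4997222
  E → positive
Point 4:
  Lat: 25 + 0/60 + 56.5/3600 = 25.0156944
  S ⇒ negate
  Lon: 12′ + 3.6″ = 12.06000′; 87 + 12.06000/60 = 87.2010000
  W → negative
Point 5:
  φ: 65 + 1.6001/60 = 65.0266683
  S → negative
  Lon: 107 + 12.2274/60 = 107.2037900
  W ⇒ negate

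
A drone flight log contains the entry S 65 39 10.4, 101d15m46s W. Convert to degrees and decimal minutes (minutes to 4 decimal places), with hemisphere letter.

65° 39.1733′ S, 101° 15.7667′ W

Lat: 39 + 10.4/60 = 39.173333′
Longitude: seconds/60 = 0.76667; minutes = 15 + 0.76667 = 15.766667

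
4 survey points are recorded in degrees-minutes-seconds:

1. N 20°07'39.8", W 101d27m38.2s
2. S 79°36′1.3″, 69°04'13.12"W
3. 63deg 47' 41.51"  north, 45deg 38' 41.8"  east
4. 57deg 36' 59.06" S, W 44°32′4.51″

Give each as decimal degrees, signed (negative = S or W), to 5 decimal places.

Point 1:
  Lat: 20° + 7/60 + 39.8/3600 = 20 + 0.116667 + 0.011056 = 20.127722
  N → positive
  Lon: 27′ + 38.2″ = 27.63667′; 101 + 27.63667/60 = 101.460611
  hemisphere W, so the sign is −
Point 2:
  Latitude: 79 + 36/60 + 1.3/3600 = 79.600361
  hemisphere S, so the sign is −
  Longitude: 4′ + 13.12″ = 4.21867′; 69 + 4.21867/60 = 69.070311
  W ⇒ negate
Point 3:
  Lat: 63° + 47/60 + 41.51/3600 = 63 + 0.783333 + 0.011531 = 63.794864
  N → positive
  Longitude: 45 + 38/60 + 41.8/3600 = 45.644944
  E → positive
Point 4:
  Latitude: 57° + 36/60 + 59.06/3600 = 57 + 0.600000 + 0.016406 = 57.616406
  S ⇒ negate
  λ: 44° + 32/60 + 4.51/3600 = 44 + 0.533333 + 0.001253 = 44.534586
  W → negative

1. 20.12772, -101.46061
2. -79.60036, -69.07031
3. 63.79486, 45.64494
4. -57.61641, -44.53459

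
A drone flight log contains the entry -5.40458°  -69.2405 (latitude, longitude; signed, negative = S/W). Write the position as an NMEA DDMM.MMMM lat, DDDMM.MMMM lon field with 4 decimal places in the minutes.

0524.2748,S / 06914.4300,W

Latitude is negative → S; |value| = 5.404580
Latitude: 5° + 0.404580 × 60 = 5° 24.274800′
Longitude is negative → W; |value| = 69.240500
Longitude: minutes = (69.240500 − 69) × 60 = 14.430000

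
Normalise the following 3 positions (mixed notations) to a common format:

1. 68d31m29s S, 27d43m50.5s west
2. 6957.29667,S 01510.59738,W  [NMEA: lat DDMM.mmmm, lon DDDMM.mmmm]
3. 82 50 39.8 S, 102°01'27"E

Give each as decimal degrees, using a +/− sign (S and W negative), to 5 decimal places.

1. -68.52472, -27.73069
2. -69.95494, -15.17662
3. -82.84439, 102.02417

Point 1:
  Lat: 68 + 31/60 + 29/3600 = 68.524722
  S → negative
  Lon: 43′ + 50.5″ = 43.84167′; 27 + 43.84167/60 = 27.730694
  W → negative
Point 2:
  Lat: split at 2 digits → 69° and 57.29667′; 69 + 57.29667/60 = 69.954945
  S → negative
  Longitude: split at 3 digits → 015° and 10.59738′; 15 + 10.59738/60 = 15.176623
  W → negative
Point 3:
  Lat: 82° + 50/60 + 39.8/3600 = 82 + 0.833333 + 0.011056 = 82.844389
  S → negative
  Longitude: 102 + 1/60 + 27/3600 = 102.024167
  E ⇒ keep positive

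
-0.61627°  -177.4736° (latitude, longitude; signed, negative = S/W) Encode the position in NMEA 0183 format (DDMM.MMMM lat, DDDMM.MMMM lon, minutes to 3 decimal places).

Latitude is negative → S; |value| = 0.616270
φ: 0° + 0.616270 × 60 = 0° 36.97620′
Longitude is negative → W; |value| = 177.473600
Longitude: fractional part 0.473600 → 28.41600 minutes

0036.976,S / 17728.416,W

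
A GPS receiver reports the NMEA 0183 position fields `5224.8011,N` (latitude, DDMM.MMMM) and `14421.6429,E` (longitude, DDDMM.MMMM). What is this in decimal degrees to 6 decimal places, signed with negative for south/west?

52.413352, 144.360715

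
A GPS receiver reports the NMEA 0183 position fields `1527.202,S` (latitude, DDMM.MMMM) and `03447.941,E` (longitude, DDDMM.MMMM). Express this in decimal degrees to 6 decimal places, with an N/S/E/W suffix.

φ: degrees = first 2 digits = 15, minutes = 27.202; 15 + 27.202/60 = 15.4533667
λ: degrees = first 3 digits = 34, minutes = 47.941; 34 + 47.941/60 = 34.7990167

15.453367° S, 34.799017° E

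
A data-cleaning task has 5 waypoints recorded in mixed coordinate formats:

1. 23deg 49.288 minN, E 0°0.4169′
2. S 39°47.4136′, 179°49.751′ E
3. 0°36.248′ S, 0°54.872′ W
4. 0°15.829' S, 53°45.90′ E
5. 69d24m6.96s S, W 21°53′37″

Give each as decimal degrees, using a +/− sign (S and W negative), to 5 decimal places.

Point 1:
  φ: 23 + 49.288/60 = 23.821467
  N → positive
  Longitude: 0.4169′ = 0.006948°; total 0.006948
  E ⇒ keep positive
Point 2:
  Lat: 47.4136′ = 0.790227°; total 39.790227
  S → negative
  Longitude: 49.751′ = 0.829183°; total 179.829183
  E ⇒ keep positive
Point 3:
  Lat: 36.248′ = 0.604133°; total 0.604133
  S → negative
  Longitude: 0 + 54.872/60 = 0.914533
  hemisphere W, so the sign is −
Point 4:
  Latitude: 0 + 15.829/60 = 0.263817
  S ⇒ negate
  Lon: 45.9′ = 0.765000°; total 53.765000
  E → positive
Point 5:
  φ: 24′ + 6.96″ = 24.11600′; 69 + 24.11600/60 = 69.401933
  S ⇒ negate
  Longitude: 21 + 53/60 + 37/3600 = 21.893611
  hemisphere W, so the sign is −

1. 23.82147, 0.00695
2. -39.79023, 179.82918
3. -0.60413, -0.91453
4. -0.26382, 53.76500
5. -69.40193, -21.89361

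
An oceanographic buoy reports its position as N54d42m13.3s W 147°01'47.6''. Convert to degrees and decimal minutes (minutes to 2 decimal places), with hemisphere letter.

φ: 42 + 13.3/60 = 42.2217′
λ: 1 + 47.6/60 = 1.7933′

54° 42.22′ N, 147° 1.79′ W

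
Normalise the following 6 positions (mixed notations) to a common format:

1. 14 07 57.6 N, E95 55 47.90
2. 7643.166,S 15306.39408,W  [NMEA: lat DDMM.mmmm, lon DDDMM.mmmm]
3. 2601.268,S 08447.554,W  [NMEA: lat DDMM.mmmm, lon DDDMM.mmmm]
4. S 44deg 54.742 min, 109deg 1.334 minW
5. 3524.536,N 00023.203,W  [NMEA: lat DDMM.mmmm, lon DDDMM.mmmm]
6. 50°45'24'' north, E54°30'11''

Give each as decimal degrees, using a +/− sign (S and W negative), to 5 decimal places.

Point 1:
  Lat: 14° + 7/60 + 57.6/3600 = 14 + 0.116667 + 0.016000 = 14.132667
  N ⇒ keep positive
  λ: 55′ + 47.9″ = 55.79833′; 95 + 55.79833/60 = 95.929972
  E ⇒ keep positive
Point 2:
  Lat: degrees = first 2 digits = 76, minutes = 43.166; 76 + 43.166/60 = 76.719433
  hemisphere S, so the sign is −
  λ: split at 3 digits → 153° and 6.39408′; 153 + 6.39408/60 = 153.106568
  W → negative
Point 3:
  Lat: degrees = first 2 digits = 26, minutes = 1.268; 26 + 1.268/60 = 26.021133
  S → negative
  Longitude: split at 3 digits → 084° and 47.554′; 84 + 47.554/60 = 84.792567
  W → negative
Point 4:
  Lat: 54.742′ = 0.912367°; total 44.912367
  S ⇒ negate
  λ: 1.334′ = 0.022233°; total 109.022233
  hemisphere W, so the sign is −
Point 5:
  Lat: degrees = first 2 digits = 35, minutes = 24.536; 35 + 24.536/60 = 35.408933
  N ⇒ keep positive
  Longitude: degrees = first 3 digits = 0, minutes = 23.203; 0 + 23.203/60 = 0.386717
  W → negative
Point 6:
  Latitude: 45′ + 24″ = 45.40000′; 50 + 45.40000/60 = 50.756667
  N → positive
  Lon: 30′ + 11″ = 30.18333′; 54 + 30.18333/60 = 54.503056
  E → positive

1. 14.13267, 95.92997
2. -76.71943, -153.10657
3. -26.02113, -84.79257
4. -44.91237, -109.02223
5. 35.40893, -0.38672
6. 50.75667, 54.50306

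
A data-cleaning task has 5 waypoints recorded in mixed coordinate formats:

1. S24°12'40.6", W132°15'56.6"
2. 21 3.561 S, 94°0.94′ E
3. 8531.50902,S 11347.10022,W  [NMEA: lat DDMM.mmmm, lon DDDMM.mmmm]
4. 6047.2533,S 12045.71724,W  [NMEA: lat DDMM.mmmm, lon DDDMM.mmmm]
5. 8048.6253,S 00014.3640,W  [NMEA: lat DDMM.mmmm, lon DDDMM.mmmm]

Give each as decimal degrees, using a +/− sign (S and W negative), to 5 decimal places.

1. -24.21128, -132.26572
2. -21.05935, 94.01567
3. -85.52515, -113.78500
4. -60.78756, -120.76195
5. -80.81042, -0.23940

Point 1:
  φ: 24° + 12/60 + 40.6/3600 = 24 + 0.200000 + 0.011278 = 24.211278
  S ⇒ negate
  Longitude: 132 + 15/60 + 56.6/3600 = 132.265722
  hemisphere W, so the sign is −
Point 2:
  Latitude: 21 + 3.561/60 = 21.059350
  hemisphere S, so the sign is −
  Longitude: 0.94′ = 0.015667°; total 94.015667
  E ⇒ keep positive
Point 3:
  Lat: degrees = first 2 digits = 85, minutes = 31.50902; 85 + 31.50902/60 = 85.525150
  S ⇒ negate
  Longitude: split at 3 digits → 113° and 47.10022′; 113 + 47.10022/60 = 113.785004
  W ⇒ negate
Point 4:
  φ: split at 2 digits → 60° and 47.2533′; 60 + 47.2533/60 = 60.787555
  hemisphere S, so the sign is −
  Lon: degrees = first 3 digits = 120, minutes = 45.71724; 120 + 45.71724/60 = 120.761954
  hemisphere W, so the sign is −
Point 5:
  Latitude: split at 2 digits → 80° and 48.6253′; 80 + 48.6253/60 = 80.810422
  hemisphere S, so the sign is −
  λ: degrees = first 3 digits = 0, minutes = 14.364; 0 + 14.364/60 = 0.239400
  W → negative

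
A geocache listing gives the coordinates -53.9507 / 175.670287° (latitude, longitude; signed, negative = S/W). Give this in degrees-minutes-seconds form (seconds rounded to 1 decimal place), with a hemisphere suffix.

Latitude is negative → S; |value| = 53.950700
Latitude: 0.950700° → 57.04200′; 0.04200 × 60 = 2.520″
λ: 0.670287° → 40.21722′; 0.21722 × 60 = 13.033″

53°57′2.5″ S, 175°40′13.0″ E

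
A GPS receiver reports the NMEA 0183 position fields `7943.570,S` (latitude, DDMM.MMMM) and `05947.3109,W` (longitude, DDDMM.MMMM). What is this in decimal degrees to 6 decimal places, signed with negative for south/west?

Lat: split at 2 digits → 79° and 43.57′; 79 + 43.57/60 = 79.7261667
hemisphere S, so the sign is −
λ: degrees = first 3 digits = 59, minutes = 47.3109; 59 + 47.3109/60 = 59.7885150
hemisphere W, so the sign is −

-79.726167, -59.788515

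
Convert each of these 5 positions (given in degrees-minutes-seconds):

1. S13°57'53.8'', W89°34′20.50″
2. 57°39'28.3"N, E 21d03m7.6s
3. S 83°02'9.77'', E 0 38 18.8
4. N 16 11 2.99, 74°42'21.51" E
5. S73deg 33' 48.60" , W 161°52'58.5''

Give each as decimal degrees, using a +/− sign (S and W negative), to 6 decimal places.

Point 1:
  Latitude: 57′ + 53.8″ = 57.89667′; 13 + 57.89667/60 = 13.9649444
  S ⇒ negate
  Longitude: 89 + 34/60 + 20.5/3600 = 89.5723611
  W → negative
Point 2:
  φ: 39′ + 28.3″ = 39.47167′; 57 + 39.47167/60 = 57.6578611
  N → positive
  Longitude: 3′ + 7.6″ = 3.12667′; 21 + 3.12667/60 = 21.0521111
  E → positive
Point 3:
  φ: 83 + 2/60 + 9.77/3600 = 83.0360472
  S ⇒ negate
  Longitude: 0 + 38/60 + 18.8/3600 = 0.6385556
  E → positive
Point 4:
  Latitude: 16 + 11/60 + 2.99/3600 = 16.1841639
  N ⇒ keep positive
  λ: 74 + 42/60 + 21.51/3600 = 74.7059750
  E ⇒ keep positive
Point 5:
  Latitude: 33′ + 48.6″ = 33.81000′; 73 + 33.81000/60 = 73.5635000
  S ⇒ negate
  Lon: 161 + 52/60 + 58.5/3600 = 161.8829167
  W → negative

1. -13.964944, -89.572361
2. 57.657861, 21.052111
3. -83.036047, 0.638556
4. 16.184164, 74.705975
5. -73.563500, -161.882917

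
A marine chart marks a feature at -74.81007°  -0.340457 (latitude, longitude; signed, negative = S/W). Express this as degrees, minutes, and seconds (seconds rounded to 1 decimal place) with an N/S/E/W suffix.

74°48′36.3″ S, 0°20′25.6″ W

Latitude is negative → S; |value| = 74.810070
Lat: 0.810070 × 60 = 48.60420′ → 48′, remainder × 60 = 36.252″
Longitude is negative → W; |value| = 0.340457
λ: whole degrees 0; 20.42742′ → 20′ and 25.645″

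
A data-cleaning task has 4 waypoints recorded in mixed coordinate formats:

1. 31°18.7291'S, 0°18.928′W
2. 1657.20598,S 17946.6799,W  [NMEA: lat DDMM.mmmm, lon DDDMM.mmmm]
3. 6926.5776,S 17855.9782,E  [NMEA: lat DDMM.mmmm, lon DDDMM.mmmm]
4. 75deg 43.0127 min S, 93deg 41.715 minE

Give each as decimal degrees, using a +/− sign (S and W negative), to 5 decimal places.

Point 1:
  Latitude: 31 + 18.7291/60 = 31.312152
  S → negative
  Longitude: 0 + 18.928/60 = 0.315467
  W → negative
Point 2:
  φ: degrees = first 2 digits = 16, minutes = 57.20598; 16 + 57.20598/60 = 16.953433
  hemisphere S, so the sign is −
  λ: degrees = first 3 digits = 179, minutes = 46.6799; 179 + 46.6799/60 = 179.777998
  hemisphere W, so the sign is −
Point 3:
  φ: degrees = first 2 digits = 69, minutes = 26.5776; 69 + 26.5776/60 = 69.442960
  S ⇒ negate
  Lon: degrees = first 3 digits = 178, minutes = 55.9782; 178 + 55.9782/60 = 178.932970
  E ⇒ keep positive
Point 4:
  φ: 75 + 43.0127/60 = 75.716878
  S → negative
  Lon: 93 + 41.715/60 = 93.695250
  E ⇒ keep positive

1. -31.31215, -0.31547
2. -16.95343, -179.77800
3. -69.44296, 178.93297
4. -75.71688, 93.69525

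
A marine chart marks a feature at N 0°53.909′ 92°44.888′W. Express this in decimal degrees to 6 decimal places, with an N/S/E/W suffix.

0.898483° N, 92.748133° W

φ: 0 + 53.909/60 = 0.8984833
λ: 92 + 44.888/60 = 92.7481333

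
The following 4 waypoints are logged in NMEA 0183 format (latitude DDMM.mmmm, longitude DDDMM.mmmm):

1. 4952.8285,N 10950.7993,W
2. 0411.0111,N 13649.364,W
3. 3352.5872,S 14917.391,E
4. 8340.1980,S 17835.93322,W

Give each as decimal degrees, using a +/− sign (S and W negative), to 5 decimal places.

1. 49.88048, -109.84666
2. 4.18352, -136.82273
3. -33.87645, 149.28985
4. -83.66997, -178.59889

Point 1:
  Latitude: split at 2 digits → 49° and 52.8285′; 49 + 52.8285/60 = 49.880475
  N → positive
  Longitude: degrees = first 3 digits = 109, minutes = 50.7993; 109 + 50.7993/60 = 109.846655
  hemisphere W, so the sign is −
Point 2:
  Latitude: degrees = first 2 digits = 4, minutes = 11.0111; 4 + 11.0111/60 = 4.183518
  N → positive
  λ: split at 3 digits → 136° and 49.364′; 136 + 49.364/60 = 136.822733
  hemisphere W, so the sign is −
Point 3:
  φ: split at 2 digits → 33° and 52.5872′; 33 + 52.5872/60 = 33.876453
  S → negative
  Lon: degrees = first 3 digits = 149, minutes = 17.391; 149 + 17.391/60 = 149.289850
  E → positive
Point 4:
  φ: split at 2 digits → 83° and 40.198′; 83 + 40.198/60 = 83.669967
  S → negative
  Lon: split at 3 digits → 178° and 35.93322′; 178 + 35.93322/60 = 178.598887
  W ⇒ negate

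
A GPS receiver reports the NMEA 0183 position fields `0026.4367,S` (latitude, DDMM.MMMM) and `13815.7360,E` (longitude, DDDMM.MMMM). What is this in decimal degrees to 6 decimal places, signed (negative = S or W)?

-0.440612, 138.262267

Lat: degrees = first 2 digits = 0, minutes = 26.4367; 0 + 26.4367/60 = 0.4406117
hemisphere S, so the sign is −
Lon: split at 3 digits → 138° and 15.736′; 138 + 15.736/60 = 138.2622667
E ⇒ keep positive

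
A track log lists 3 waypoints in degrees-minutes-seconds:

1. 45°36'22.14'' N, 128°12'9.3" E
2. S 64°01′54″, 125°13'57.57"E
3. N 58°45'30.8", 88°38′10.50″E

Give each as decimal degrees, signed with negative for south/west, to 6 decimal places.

1. 45.606150, 128.202583
2. -64.031667, 125.232658
3. 58.758556, 88.636250

Point 1:
  Latitude: 36′ + 22.14″ = 36.36900′; 45 + 36.36900/60 = 45.6061500
  N ⇒ keep positive
  λ: 128 + 12/60 + 9.3/3600 = 128.2025833
  E ⇒ keep positive
Point 2:
  φ: 64 + 1/60 + 54/3600 = 64.0316667
  S → negative
  Longitude: 13′ + 57.57″ = 13.95950′; 125 + 13.95950/60 = 125.2326583
  E ⇒ keep positive
Point 3:
  φ: 58° + 45/60 + 30.8/3600 = 58 + 0.750000 + 0.008556 = 58.7585556
  N → positive
  Lon: 88 + 38/60 + 10.5/3600 = 88.6362500
  E ⇒ keep positive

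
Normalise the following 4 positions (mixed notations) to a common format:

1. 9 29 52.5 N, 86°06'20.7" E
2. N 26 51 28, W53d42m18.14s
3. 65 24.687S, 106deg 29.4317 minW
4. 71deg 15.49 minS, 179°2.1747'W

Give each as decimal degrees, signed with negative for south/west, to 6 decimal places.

1. 9.497917, 86.105750
2. 26.857778, -53.705039
3. -65.411450, -106.490528
4. -71.258167, -179.036245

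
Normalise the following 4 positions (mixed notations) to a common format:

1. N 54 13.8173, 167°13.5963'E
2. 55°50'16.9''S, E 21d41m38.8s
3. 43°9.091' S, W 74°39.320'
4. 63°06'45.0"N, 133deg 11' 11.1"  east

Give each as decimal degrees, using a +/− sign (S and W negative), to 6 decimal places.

1. 54.230288, 167.226605
2. -55.838028, 21.694111
3. -43.151517, -74.655333
4. 63.112500, 133.186417

Point 1:
  φ: 13.8173′ = 0.230288°; total 54.2302883
  N ⇒ keep positive
  λ: 167 + 13.5963/60 = 167.2266050
  E → positive
Point 2:
  Lat: 55° + 50/60 + 16.9/3600 = 55 + 0.833333 + 0.004694 = 55.8380278
  hemisphere S, so the sign is −
  Lon: 21 + 41/60 + 38.8/3600 = 21.6941111
  E → positive
Point 3:
  Latitude: 43 + 9.091/60 = 43.1515167
  S → negative
  Lon: 39.32′ = 0.655333°; total 74.6553333
  hemisphere W, so the sign is −
Point 4:
  φ: 6′ + 45″ = 6.75000′; 63 + 6.75000/60 = 63.1125000
  N → positive
  Longitude: 133 + 11/60 + 11.1/3600 = 133.1864167
  E ⇒ keep positive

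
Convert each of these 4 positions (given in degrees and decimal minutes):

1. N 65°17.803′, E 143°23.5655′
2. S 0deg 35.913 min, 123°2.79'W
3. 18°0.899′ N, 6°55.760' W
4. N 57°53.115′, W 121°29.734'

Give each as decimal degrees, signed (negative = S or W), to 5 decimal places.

1. 65.29672, 143.39276
2. -0.59855, -123.04650
3. 18.01498, -6.92933
4. 57.88525, -121.49557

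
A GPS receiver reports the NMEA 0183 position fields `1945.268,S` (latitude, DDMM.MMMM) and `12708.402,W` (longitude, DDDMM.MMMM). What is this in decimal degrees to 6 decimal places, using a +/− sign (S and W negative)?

-19.754467, -127.140033

Lat: split at 2 digits → 19° and 45.268′; 19 + 45.268/60 = 19.7544667
hemisphere S, so the sign is −
λ: degrees = first 3 digits = 127, minutes = 8.402; 127 + 8.402/60 = 127.1400333
hemisphere W, so the sign is −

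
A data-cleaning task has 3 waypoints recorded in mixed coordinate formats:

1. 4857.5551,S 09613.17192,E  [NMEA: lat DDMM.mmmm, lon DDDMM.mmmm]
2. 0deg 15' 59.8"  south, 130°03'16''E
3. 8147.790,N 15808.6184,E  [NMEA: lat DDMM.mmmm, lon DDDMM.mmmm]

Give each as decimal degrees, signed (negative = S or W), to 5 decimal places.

Point 1:
  Latitude: degrees = first 2 digits = 48, minutes = 57.5551; 48 + 57.5551/60 = 48.959252
  S → negative
  λ: degrees = first 3 digits = 96, minutes = 13.17192; 96 + 13.17192/60 = 96.219532
  E ⇒ keep positive
Point 2:
  Lat: 0° + 15/60 + 59.8/3600 = 0 + 0.250000 + 0.016611 = 0.266611
  S → negative
  λ: 130 + 3/60 + 16/3600 = 130.054444
  E → positive
Point 3:
  φ: degrees = first 2 digits = 81, minutes = 47.79; 81 + 47.79/60 = 81.796500
  N ⇒ keep positive
  λ: split at 3 digits → 158° and 8.6184′; 158 + 8.6184/60 = 158.143640
  E → positive

1. -48.95925, 96.21953
2. -0.26661, 130.05444
3. 81.79650, 158.14364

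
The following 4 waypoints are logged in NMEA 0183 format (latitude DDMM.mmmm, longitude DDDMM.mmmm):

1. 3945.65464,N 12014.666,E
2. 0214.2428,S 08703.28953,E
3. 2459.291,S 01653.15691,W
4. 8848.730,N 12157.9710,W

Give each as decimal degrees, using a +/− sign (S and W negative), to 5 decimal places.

1. 39.76091, 120.24443
2. -2.23738, 87.05483
3. -24.98818, -16.88595
4. 88.81217, -121.96618

Point 1:
  Lat: split at 2 digits → 39° and 45.65464′; 39 + 45.65464/60 = 39.760911
  N ⇒ keep positive
  Longitude: degrees = first 3 digits = 120, minutes = 14.666; 120 + 14.666/60 = 120.244433
  E → positive
Point 2:
  φ: split at 2 digits → 02° and 14.2428′; 2 + 14.2428/60 = 2.237380
  S → negative
  Longitude: degrees = first 3 digits = 87, minutes = 3.28953; 87 + 3.28953/60 = 87.054826
  E ⇒ keep positive
Point 3:
  φ: degrees = first 2 digits = 24, minutes = 59.291; 24 + 59.291/60 = 24.988183
  S → negative
  Lon: degrees = first 3 digits = 16, minutes = 53.15691; 16 + 53.15691/60 = 16.885949
  W → negative
Point 4:
  φ: split at 2 digits → 88° and 48.73′; 88 + 48.73/60 = 88.812167
  N ⇒ keep positive
  Longitude: degrees = first 3 digits = 121, minutes = 57.971; 121 + 57.971/60 = 121.966183
  W → negative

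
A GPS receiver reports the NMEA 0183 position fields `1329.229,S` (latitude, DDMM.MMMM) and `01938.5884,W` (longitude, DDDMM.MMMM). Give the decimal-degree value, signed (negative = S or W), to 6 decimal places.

-13.487150, -19.643140

φ: split at 2 digits → 13° and 29.229′; 13 + 29.229/60 = 13.4871500
S ⇒ negate
Lon: split at 3 digits → 019° and 38.5884′; 19 + 38.5884/60 = 19.6431400
W ⇒ negate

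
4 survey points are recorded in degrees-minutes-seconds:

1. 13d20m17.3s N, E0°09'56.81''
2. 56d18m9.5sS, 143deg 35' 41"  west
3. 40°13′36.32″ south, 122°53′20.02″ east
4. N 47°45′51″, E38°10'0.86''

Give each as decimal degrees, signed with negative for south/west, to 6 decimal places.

Point 1:
  Lat: 13° + 20/60 + 17.3/3600 = 13 + 0.333333 + 0.004806 = 13.3381389
  N → positive
  Lon: 0 + 9/60 + 56.81/3600 = 0.1657806
  E ⇒ keep positive
Point 2:
  Lat: 56 + 18/60 + 9.5/3600 = 56.3026389
  S → negative
  Longitude: 143° + 35/60 + 41/3600 = 143 + 0.583333 + 0.011389 = 143.5947222
  W → negative
Point 3:
  Lat: 13′ + 36.32″ = 13.60533′; 40 + 13.60533/60 = 40.2267556
  hemisphere S, so the sign is −
  Lon: 122 + 53/60 + 20.02/3600 = 122.8888944
  E → positive
Point 4:
  Latitude: 45′ + 51″ = 45.85000′; 47 + 45.85000/60 = 47.7641667
  N → positive
  Longitude: 38° + 10/60 + 0.86/3600 = 38 + 0.166667 + 0.000239 = 38.1669056
  E → positive

1. 13.338139, 0.165781
2. -56.302639, -143.594722
3. -40.226756, 122.888894
4. 47.764167, 38.166906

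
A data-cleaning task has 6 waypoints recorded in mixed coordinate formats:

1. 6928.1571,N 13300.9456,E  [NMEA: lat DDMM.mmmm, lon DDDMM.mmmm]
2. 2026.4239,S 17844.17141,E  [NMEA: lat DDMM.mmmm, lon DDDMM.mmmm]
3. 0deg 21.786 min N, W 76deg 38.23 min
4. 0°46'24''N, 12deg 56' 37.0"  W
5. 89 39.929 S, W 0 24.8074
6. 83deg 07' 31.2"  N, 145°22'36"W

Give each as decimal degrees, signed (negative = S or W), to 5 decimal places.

1. 69.46929, 133.01576
2. -20.44040, 178.73619
3. 0.36310, -76.63717
4. 0.77333, -12.94361
5. -89.66548, -0.41346
6. 83.12533, -145.37667

Point 1:
  Lat: degrees = first 2 digits = 69, minutes = 28.1571; 69 + 28.1571/60 = 69.469285
  N → positive
  Lon: split at 3 digits → 133° and 0.9456′; 133 + 0.9456/60 = 133.015760
  E ⇒ keep positive
Point 2:
  Lat: degrees = first 2 digits = 20, minutes = 26.4239; 20 + 26.4239/60 = 20.440398
  S → negative
  λ: split at 3 digits → 178° and 44.17141′; 178 + 44.17141/60 = 178.736190
  E → positive
Point 3:
  φ: 0 + 21.786/60 = 0.363100
  N → positive
  λ: 76 + 38.23/60 = 76.637167
  W → negative
Point 4:
  Lat: 0° + 46/60 + 24/3600 = 0 + 0.766667 + 0.006667 = 0.773333
  N → positive
  λ: 12 + 56/60 + 37/3600 = 12.943611
  hemisphere W, so the sign is −
Point 5:
  Lat: 89 + 39.929/60 = 89.665483
  S ⇒ negate
  Lon: 24.8074′ = 0.413457°; total 0.413457
  W ⇒ negate
Point 6:
  φ: 7′ + 31.2″ = 7.52000′; 83 + 7.52000/60 = 83.125333
  N ⇒ keep positive
  λ: 22′ + 36″ = 22.60000′; 145 + 22.60000/60 = 145.376667
  W → negative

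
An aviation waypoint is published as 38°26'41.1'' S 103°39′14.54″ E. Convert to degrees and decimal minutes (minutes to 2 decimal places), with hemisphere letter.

φ: seconds/60 = 0.68500; minutes = 26 + 0.68500 = 26.6850
λ: seconds/60 = 0.24233; minutes = 39 + 0.24233 = 39.2423

38° 26.69′ S, 103° 39.24′ E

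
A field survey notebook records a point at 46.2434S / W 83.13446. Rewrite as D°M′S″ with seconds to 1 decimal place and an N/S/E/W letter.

Latitude: whole degrees 46; 14.60400′ → 14′ and 36.240″
λ: 0.134460° → 8.06760′; 0.06760 × 60 = 4.056″

46°14′36.2″ S, 83°08′4.1″ W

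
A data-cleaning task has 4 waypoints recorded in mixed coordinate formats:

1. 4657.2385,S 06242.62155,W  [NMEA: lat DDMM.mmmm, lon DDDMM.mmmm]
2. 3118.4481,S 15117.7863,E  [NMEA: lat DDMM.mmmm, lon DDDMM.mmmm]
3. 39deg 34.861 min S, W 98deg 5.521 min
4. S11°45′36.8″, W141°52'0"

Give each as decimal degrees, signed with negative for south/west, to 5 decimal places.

Point 1:
  Latitude: degrees = first 2 digits = 46, minutes = 57.2385; 46 + 57.2385/60 = 46.953975
  S ⇒ negate
  Longitude: split at 3 digits → 062° and 42.62155′; 62 + 42.62155/60 = 62.710359
  W → negative
Point 2:
  Latitude: split at 2 digits → 31° and 18.4481′; 31 + 18.4481/60 = 31.307468
  hemisphere S, so the sign is −
  Lon: split at 3 digits → 151° and 17.7863′; 151 + 17.7863/60 = 151.296438
  E → positive
Point 3:
  Lat: 39 + 34.861/60 = 39.581017
  hemisphere S, so the sign is −
  Longitude: 98 + 5.521/60 = 98.092017
  W → negative
Point 4:
  φ: 11° + 45/60 + 36.8/3600 = 11 + 0.750000 + 0.010222 = 11.760222
  hemisphere S, so the sign is −
  Longitude: 52′ + 0″ = 52.00000′; 141 + 52.00000/60 = 141.866667
  W ⇒ negate

1. -46.95398, -62.71036
2. -31.30747, 151.29644
3. -39.58102, -98.09202
4. -11.76022, -141.86667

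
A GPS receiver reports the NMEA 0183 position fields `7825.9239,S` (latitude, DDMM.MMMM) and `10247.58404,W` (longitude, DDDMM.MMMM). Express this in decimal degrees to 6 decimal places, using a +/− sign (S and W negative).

φ: split at 2 digits → 78° and 25.9239′; 78 + 25.9239/60 = 78.4320650
S ⇒ negate
Longitude: split at 3 digits → 102° and 47.58404′; 102 + 47.58404/60 = 102.7930673
W → negative

-78.432065, -102.793067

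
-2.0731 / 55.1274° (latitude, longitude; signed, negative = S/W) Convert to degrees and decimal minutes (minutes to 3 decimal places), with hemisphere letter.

Latitude is negative → S; |value| = 2.073100
Lat: minutes = (2.073100 − 2) × 60 = 4.38600
Lon: minutes = (55.127400 − 55) × 60 = 7.64400

2° 4.386′ S, 55° 7.644′ E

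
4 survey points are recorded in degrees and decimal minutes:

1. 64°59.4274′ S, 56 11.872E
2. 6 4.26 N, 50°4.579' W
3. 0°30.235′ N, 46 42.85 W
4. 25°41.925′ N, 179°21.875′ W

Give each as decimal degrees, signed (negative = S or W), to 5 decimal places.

1. -64.99046, 56.19787
2. 6.07100, -50.07632
3. 0.50392, -46.71417
4. 25.69875, -179.36458

Point 1:
  Latitude: 59.4274′ = 0.990457°; total 64.990457
  S → negative
  Lon: 11.872′ = 0.197867°; total 56.197867
  E → positive
Point 2:
  φ: 6 + 4.26/60 = 6.071000
  N → positive
  Longitude: 50 + 4.579/60 = 50.076317
  W → negative
Point 3:
  φ: 0 + 30.235/60 = 0.503917
  N ⇒ keep positive
  Lon: 46 + 42.85/60 = 46.714167
  W → negative
Point 4:
  Lat: 25 + 41.925/60 = 25.698750
  N ⇒ keep positive
  λ: 179 + 21.875/60 = 179.364583
  hemisphere W, so the sign is −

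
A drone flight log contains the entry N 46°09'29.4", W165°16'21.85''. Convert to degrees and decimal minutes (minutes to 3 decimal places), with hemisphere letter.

46° 9.490′ N, 165° 16.364′ W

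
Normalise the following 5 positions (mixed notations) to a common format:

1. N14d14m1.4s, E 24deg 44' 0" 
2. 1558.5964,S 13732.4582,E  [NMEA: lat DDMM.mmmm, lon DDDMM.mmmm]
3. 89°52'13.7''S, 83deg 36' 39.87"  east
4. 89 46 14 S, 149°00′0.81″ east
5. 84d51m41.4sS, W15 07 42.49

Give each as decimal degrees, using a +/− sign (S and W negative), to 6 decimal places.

1. 14.233722, 24.733333
2. -15.976607, 137.540970
3. -89.870472, 83.611075
4. -89.770556, 149.000225
5. -84.861500, -15.128469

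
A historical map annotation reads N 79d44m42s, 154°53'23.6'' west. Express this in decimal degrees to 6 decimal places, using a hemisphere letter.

79.745000° N, 154.889889° W

Latitude: 79° + 44/60 + 42/3600 = 79 + 0.733333 + 0.011667 = 79.7450000
λ: 53′ + 23.6″ = 53.39333′; 154 + 53.39333/60 = 154.8898889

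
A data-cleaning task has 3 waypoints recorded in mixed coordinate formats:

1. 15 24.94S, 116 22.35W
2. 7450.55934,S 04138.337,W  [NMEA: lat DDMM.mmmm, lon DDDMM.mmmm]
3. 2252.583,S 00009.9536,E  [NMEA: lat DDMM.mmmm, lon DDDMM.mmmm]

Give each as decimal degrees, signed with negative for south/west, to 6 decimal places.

1. -15.415667, -116.372500
2. -74.842656, -41.638950
3. -22.876383, 0.165893

Point 1:
  Latitude: 24.94′ = 0.415667°; total 15.4156667
  S → negative
  Longitude: 22.35′ = 0.372500°; total 116.3725000
  W → negative
Point 2:
  Latitude: split at 2 digits → 74° and 50.55934′; 74 + 50.55934/60 = 74.8426557
  S ⇒ negate
  λ: split at 3 digits → 041° and 38.337′; 41 + 38.337/60 = 41.6389500
  hemisphere W, so the sign is −
Point 3:
  Lat: split at 2 digits → 22° and 52.583′; 22 + 52.583/60 = 22.8763833
  S ⇒ negate
  Longitude: degrees = first 3 digits = 0, minutes = 9.9536; 0 + 9.9536/60 = 0.1658933
  E ⇒ keep positive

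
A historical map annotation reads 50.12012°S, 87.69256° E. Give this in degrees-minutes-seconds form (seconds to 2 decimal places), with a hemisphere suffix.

50°07′12.43″ S, 87°41′33.22″ E

Latitude: whole degrees 50; 7.20720′ → 7′ and 12.4320″
Longitude: 0.692560 × 60 = 41.55360′ → 41′, remainder × 60 = 33.2160″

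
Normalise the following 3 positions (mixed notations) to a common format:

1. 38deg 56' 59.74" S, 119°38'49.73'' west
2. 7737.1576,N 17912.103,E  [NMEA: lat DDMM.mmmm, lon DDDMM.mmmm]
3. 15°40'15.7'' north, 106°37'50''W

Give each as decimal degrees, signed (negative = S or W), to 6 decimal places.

Point 1:
  Latitude: 56′ + 59.74″ = 56.99567′; 38 + 56.99567/60 = 38.9499278
  hemisphere S, so the sign is −
  Lon: 119 + 38/60 + 49.73/3600 = 119.6471472
  hemisphere W, so the sign is −
Point 2:
  Latitude: degrees = first 2 digits = 77, minutes = 37.1576; 77 + 37.1576/60 = 77.6192933
  N → positive
  λ: split at 3 digits → 179° and 12.103′; 179 + 12.103/60 = 179.2017167
  E ⇒ keep positive
Point 3:
  φ: 15 + 40/60 + 15.7/3600 = 15.6710278
  N ⇒ keep positive
  λ: 106 + 37/60 + 50/3600 = 106.6305556
  hemisphere W, so the sign is −

1. -38.949928, -119.647147
2. 77.619293, 179.201717
3. 15.671028, -106.630556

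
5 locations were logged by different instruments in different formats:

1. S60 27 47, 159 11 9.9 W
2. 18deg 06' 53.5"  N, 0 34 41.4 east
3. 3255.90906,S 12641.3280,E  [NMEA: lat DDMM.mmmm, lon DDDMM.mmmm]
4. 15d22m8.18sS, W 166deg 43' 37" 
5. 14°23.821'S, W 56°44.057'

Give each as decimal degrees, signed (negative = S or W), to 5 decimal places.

Point 1:
  Latitude: 60° + 27/60 + 47/3600 = 60 + 0.450000 + 0.013056 = 60.463056
  S → negative
  Lon: 159 + 11/60 + 9.9/3600 = 159.186083
  W ⇒ negate
Point 2:
  Lat: 6′ + 53.5″ = 6.89167′; 18 + 6.89167/60 = 18.114861
  N ⇒ keep positive
  λ: 0 + 34/60 + 41.4/3600 = 0.578167
  E → positive
Point 3:
  Latitude: split at 2 digits → 32° and 55.90906′; 32 + 55.90906/60 = 32.931818
  hemisphere S, so the sign is −
  Longitude: split at 3 digits → 126° and 41.328′; 126 + 41.328/60 = 126.688800
  E → positive
Point 4:
  Lat: 22′ + 8.18″ = 22.13633′; 15 + 22.13633/60 = 15.368939
  S ⇒ negate
  Lon: 43′ + 37″ = 43.61667′; 166 + 43.61667/60 = 166.726944
  hemisphere W, so the sign is −
Point 5:
  φ: 23.821′ = 0.397017°; total 14.397017
  S → negative
  Lon: 56 + 44.057/60 = 56.734283
  W → negative

1. -60.46306, -159.18608
2. 18.11486, 0.57817
3. -32.93182, 126.68880
4. -15.36894, -166.72694
5. -14.39702, -56.73428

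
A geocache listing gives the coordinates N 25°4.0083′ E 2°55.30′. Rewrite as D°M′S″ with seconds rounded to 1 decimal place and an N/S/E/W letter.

25°04′0.5″ N, 2°55′18.0″ E

Latitude: 4.00830′ → 4′ and 0.00830 × 60 = 0.498″
λ: 55.30000′ → 55′ and 0.30000 × 60 = 18.000″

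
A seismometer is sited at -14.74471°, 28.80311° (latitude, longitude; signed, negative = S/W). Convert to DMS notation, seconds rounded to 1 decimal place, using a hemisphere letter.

Latitude is negative → S; |value| = 14.744710
Lat: 0.744710° → 44.68260′; 0.68260 × 60 = 40.956″
λ: 0.803110 × 60 = 48.18660′ → 48′, remainder × 60 = 11.196″

14°44′41.0″ S, 28°48′11.2″ E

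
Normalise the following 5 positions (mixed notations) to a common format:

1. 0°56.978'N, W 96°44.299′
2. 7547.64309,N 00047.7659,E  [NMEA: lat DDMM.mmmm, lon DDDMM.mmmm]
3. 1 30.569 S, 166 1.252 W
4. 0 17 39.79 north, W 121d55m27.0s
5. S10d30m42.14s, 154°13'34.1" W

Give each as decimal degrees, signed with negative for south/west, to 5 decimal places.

Point 1:
  Lat: 0 + 56.978/60 = 0.949633
  N ⇒ keep positive
  Longitude: 44.299′ = 0.738317°; total 96.738317
  hemisphere W, so the sign is −
Point 2:
  Latitude: split at 2 digits → 75° and 47.64309′; 75 + 47.64309/60 = 75.794052
  N → positive
  λ: split at 3 digits → 000° and 47.7659′; 0 + 47.7659/60 = 0.796098
  E ⇒ keep positive
Point 3:
  Latitude: 30.569′ = 0.509483°; total 1.509483
  hemisphere S, so the sign is −
  Longitude: 166 + 1.252/60 = 166.020867
  W ⇒ negate
Point 4:
  Latitude: 0° + 17/60 + 39.79/3600 = 0 + 0.283333 + 0.011053 = 0.294386
  N ⇒ keep positive
  Lon: 121 + 55/60 + 27/3600 = 121.924167
  W → negative
Point 5:
  Lat: 10 + 30/60 + 42.14/3600 = 10.511706
  S ⇒ negate
  Lon: 13′ + 34.1″ = 13.56833′; 154 + 13.56833/60 = 154.226139
  W ⇒ negate

1. 0.94963, -96.73832
2. 75.79405, 0.79610
3. -1.50948, -166.02087
4. 0.29439, -121.92417
5. -10.51171, -154.22614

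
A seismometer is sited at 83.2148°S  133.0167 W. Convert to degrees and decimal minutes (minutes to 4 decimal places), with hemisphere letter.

83° 12.8880′ S, 133° 1.0020′ W

Lat: 83° + 0.214800 × 60 = 83° 12.888000′
Longitude: 133° + 0.016700 × 60 = 133° 1.002000′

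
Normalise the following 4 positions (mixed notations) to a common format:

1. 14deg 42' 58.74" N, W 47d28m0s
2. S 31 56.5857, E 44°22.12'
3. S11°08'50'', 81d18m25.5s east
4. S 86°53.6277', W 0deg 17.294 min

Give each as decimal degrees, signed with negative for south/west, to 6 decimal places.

1. 14.716317, -47.466667
2. -31.943095, 44.368667
3. -11.147222, 81.307083
4. -86.893795, -0.288233

Point 1:
  Latitude: 42′ + 58.74″ = 42.97900′; 14 + 42.97900/60 = 14.7163167
  N → positive
  λ: 47° + 28/60 + 0/3600 = 47 + 0.466667 + 0.000000 = 47.4666667
  hemisphere W, so the sign is −
Point 2:
  Latitude: 56.5857′ = 0.943095°; total 31.9430950
  S ⇒ negate
  λ: 22.12′ = 0.368667°; total 44.3686667
  E → positive
Point 3:
  Lat: 11 + 8/60 + 50/3600 = 11.1472222
  S ⇒ negate
  Longitude: 81° + 18/60 + 25.5/3600 = 81 + 0.300000 + 0.007083 = 81.3070833
  E ⇒ keep positive
Point 4:
  Lat: 86 + 53.6277/60 = 86.8937950
  S ⇒ negate
  Lon: 17.294′ = 0.288233°; total 0.2882333
  W ⇒ negate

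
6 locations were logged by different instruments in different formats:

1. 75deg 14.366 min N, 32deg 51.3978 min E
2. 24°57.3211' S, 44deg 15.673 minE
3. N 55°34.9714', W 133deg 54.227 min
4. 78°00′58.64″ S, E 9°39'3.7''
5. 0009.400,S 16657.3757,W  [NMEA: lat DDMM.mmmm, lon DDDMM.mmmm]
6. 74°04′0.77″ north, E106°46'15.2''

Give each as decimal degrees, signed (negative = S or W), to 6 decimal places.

Point 1:
  φ: 14.366′ = 0.239433°; total 75.2394333
  N ⇒ keep positive
  λ: 51.3978′ = 0.856630°; total 32.8566300
  E ⇒ keep positive
Point 2:
  φ: 57.3211′ = 0.955352°; total 24.9553517
  S ⇒ negate
  λ: 15.673′ = 0.261217°; total 44.2612167
  E ⇒ keep positive
Point 3:
  Latitude: 34.9714′ = 0.582857°; total 55.5828567
  N ⇒ keep positive
  Longitude: 133 + 54.227/60 = 133.9037833
  hemisphere W, so the sign is −
Point 4:
  Lat: 0′ + 58.64″ = 0.97733′; 78 + 0.97733/60 = 78.0162889
  S ⇒ negate
  Lon: 9° + 39/60 + 3.7/3600 = 9 + 0.650000 + 0.001028 = 9.6510278
  E ⇒ keep positive
Point 5:
  φ: split at 2 digits → 00° and 9.4′; 0 + 9.4/60 = 0.1566667
  S → negative
  Lon: split at 3 digits → 166° and 57.3757′; 166 + 57.3757/60 = 166.9562617
  W ⇒ negate
Point 6:
  Lat: 74° + 4/60 + 0.77/3600 = 74 + 0.066667 + 0.000214 = 74.0668806
  N ⇒ keep positive
  λ: 46′ + 15.2″ = 46.25333′; 106 + 46.25333/60 = 106.7708889
  E ⇒ keep positive

1. 75.239433, 32.856630
2. -24.955352, 44.261217
3. 55.582857, -133.903783
4. -78.016289, 9.651028
5. -0.156667, -166.956262
6. 74.066881, 106.770889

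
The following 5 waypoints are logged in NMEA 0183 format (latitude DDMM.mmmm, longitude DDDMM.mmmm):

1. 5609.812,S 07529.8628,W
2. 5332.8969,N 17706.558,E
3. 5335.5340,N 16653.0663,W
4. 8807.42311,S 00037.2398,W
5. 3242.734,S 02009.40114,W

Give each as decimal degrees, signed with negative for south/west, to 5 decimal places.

Point 1:
  Latitude: split at 2 digits → 56° and 9.812′; 56 + 9.812/60 = 56.163533
  hemisphere S, so the sign is −
  Longitude: split at 3 digits → 075° and 29.8628′; 75 + 29.8628/60 = 75.497713
  W ⇒ negate
Point 2:
  Lat: degrees = first 2 digits = 53, minutes = 32.8969; 53 + 32.8969/60 = 53.548282
  N → positive
  λ: split at 3 digits → 177° and 6.558′; 177 + 6.558/60 = 177.109300
  E → positive
Point 3:
  Lat: split at 2 digits → 53° and 35.534′; 53 + 35.534/60 = 53.592233
  N ⇒ keep positive
  Longitude: split at 3 digits → 166° and 53.0663′; 166 + 53.0663/60 = 166.884438
  hemisphere W, so the sign is −
Point 4:
  φ: split at 2 digits → 88° and 7.42311′; 88 + 7.42311/60 = 88.123719
  hemisphere S, so the sign is −
  Longitude: split at 3 digits → 000° and 37.2398′; 0 + 37.2398/60 = 0.620663
  W ⇒ negate
Point 5:
  Lat: degrees = first 2 digits = 32, minutes = 42.734; 32 + 42.734/60 = 32.712233
  S ⇒ negate
  λ: split at 3 digits → 020° and 9.40114′; 20 + 9.40114/60 = 20.156686
  hemisphere W, so the sign is −

1. -56.16353, -75.49771
2. 53.54828, 177.10930
3. 53.59223, -166.88444
4. -88.12372, -0.62066
5. -32.71223, -20.15669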